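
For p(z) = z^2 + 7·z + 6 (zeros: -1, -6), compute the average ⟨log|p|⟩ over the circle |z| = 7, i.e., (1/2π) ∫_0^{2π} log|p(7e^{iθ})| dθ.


Zeros: -6, -1; r = 7.
Inside |z| < r: -6, -1. Outside (|z| ≥ r): ∅.
p(0) = 6, so log|p(0)| = log(6) = 1.7918.
Apply Jensen: I(r) = log|p(0)| + Σ_k log(r/|z_k|), summed over zeros inside |z| < r.
  log(r/|z_k|) for z_k = -1: log(7/1) = 1.9459
  log(r/|z_k|) for z_k = -6: log(7/6) = 0.1542
Sum over inside zeros: 2.1001.
I(r) = log|p(0)| + (inside sum) = 1.7918 + 2.1001 = 3.8918.
Closed form (all zeros inside, monic): I(r) = n·log(r) = 2·log(7) = 3.8918. ✓

I(r) ≈ 3.8918.


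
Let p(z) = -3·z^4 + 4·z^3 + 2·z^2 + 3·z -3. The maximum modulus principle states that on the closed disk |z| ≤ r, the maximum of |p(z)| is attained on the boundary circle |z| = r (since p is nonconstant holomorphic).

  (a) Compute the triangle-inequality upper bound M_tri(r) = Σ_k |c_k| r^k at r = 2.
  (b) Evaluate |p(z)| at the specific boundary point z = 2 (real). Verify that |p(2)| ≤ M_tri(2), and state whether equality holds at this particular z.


Coefficients: c_0 = -3, c_1 = 3, c_2 = 2, c_3 = 4, c_4 = -3. Radius r = 2.
Part (a). Triangle bound: M_tri(r) = Σ_k |c_k| r^k
  = |-3|·2^0 + |3|·2^1 + |2|·2^2 + |4|·2^3 + |-3|·2^4
  = 3 + 6 + 8 + 32 + 48 = 97.
This bounds M(r) := max_{|z|=r} |p(z)| from above; equality holds iff all terms c_k z^k can be made to align in phase at a single z on |z|=r.
Part (b). At z = 2 (real, on the circle |z| = r):
  p(2) = (-3)·2^0 + (3)·2^1 + (2)·2^2 + (4)·2^3 + (-3)·2^4 = -5.
  |p(2)| = 5.
Check: |p(2)| = 5 ≤ 97 = M_tri(2). ✓ Equality does not hold at z = 2 (the coefficients have mixed signs, so the terms do not all align in phase there).

M_tri(2) = 97; |p(2)| = 5; equality at z=2: no.


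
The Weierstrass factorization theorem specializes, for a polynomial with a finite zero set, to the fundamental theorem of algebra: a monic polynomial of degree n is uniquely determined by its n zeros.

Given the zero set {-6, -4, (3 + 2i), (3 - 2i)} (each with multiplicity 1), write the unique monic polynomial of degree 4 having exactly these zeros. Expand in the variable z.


The polynomial is p(z) = ∏_{α ∈ S} (z − α), where S = {-6, -4, (3 + 2i), (3 - 2i)}.
Expanding the product yields: p(z) = z^4 + 4·z^3 -23·z^2 -14·z + 312.
Note conjugate pairs combine to real quadratics: (z − (3+2i))(z − (3−2i)) = z² − 6z + 13.
The resulting polynomial has degree 4 and real coefficients as required.

p(z) = z^4 + 4·z^3 -23·z^2 -14·z + 312.


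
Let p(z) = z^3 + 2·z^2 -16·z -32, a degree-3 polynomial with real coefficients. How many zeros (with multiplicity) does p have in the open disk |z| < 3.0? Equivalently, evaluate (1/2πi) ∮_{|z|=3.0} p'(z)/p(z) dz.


The zeros of p are: -2, -4, 4.
Their magnitudes are: 2, 4, 4.
Zeros with |z| < R = 3.0: -2.
Count = 1.
By the argument principle, (1/2πi) ∮_{|z|=R} p'(z)/p(z) dz equals exactly this count.

Number of zeros inside |z| < 3.0: 1.


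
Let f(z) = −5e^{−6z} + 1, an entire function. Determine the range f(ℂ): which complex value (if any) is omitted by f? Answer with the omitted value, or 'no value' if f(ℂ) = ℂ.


Little Picard bounds the complement of f(ℂ) to at most one point.
e^{−6z} is never zero on ℂ, so -5·e^{−6z} takes every value in ℂ ∖ {0}. Adding 1 shifts the range to ℂ ∖ {1}. Thus f omits exactly the value 1.

Omitted value: 1.


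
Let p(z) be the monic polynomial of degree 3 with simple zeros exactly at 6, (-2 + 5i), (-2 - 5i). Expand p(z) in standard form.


The polynomial is p(z) = ∏_{α ∈ S} (z − α), where S = {6, (-2 + 5i), (-2 - 5i)}.
Expanding the product yields: p(z) = z^3 -2·z^2 + 5·z -174.
Note conjugate pairs combine to real quadratics: (z − (-2+5i))(z − (-2−5i)) = z² + 4z + 29.
The resulting polynomial has degree 3 and real coefficients as required.

p(z) = z^3 -2·z^2 + 5·z -174.


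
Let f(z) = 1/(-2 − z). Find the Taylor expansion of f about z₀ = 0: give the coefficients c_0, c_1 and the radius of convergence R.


Let w = z − z₀, so z = z₀ + w.
Then -2 − z = -2 − (z₀ + w) = (-2 − z₀) − w = -2 − w.
f(z) = 1/(-2 − w) = (1/(-2)) · 1/(1 − w/(-2)) = Σ_{n≥0} w^n / (-2)^(n+1).
So c_n = 1/(-2)^(n+1):
  c_0 = 1/(-2)^1 = -1/2.
  c_1 = 1/(-2)^2 = 1/4.
The series is valid for |w/d| < 1, i.e. |z − z₀| < |d|.
Radius of convergence: R = |-2 − z₀| = |-2| = 2 (distance from z₀ to the singularity z = -2).

c_0 = -1/2, c_1 = 1/4; R = 2.


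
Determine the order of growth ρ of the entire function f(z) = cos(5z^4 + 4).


Write cos(w) = (e^{iw} ± e^{−iw})/(2 or 2i), so |cos(w)| ≤ e^{|w|}. With w = 5z^4 + 4, |w| ≤ 5r^4 + 4 on |z|=r, giving M(r) ≤ e^{5r^4 + 4} and ρ ≤ 4. For the lower bound, choose z on |z|=r with 5z^4 purely imaginary of modulus 5r^4; then |cos(5z^4 + 4)| grows like e^{5r^4}/2, so ρ ≥ 4. Hence ρ = 4.
Therefore ρ = 4.

Order ρ = 4.


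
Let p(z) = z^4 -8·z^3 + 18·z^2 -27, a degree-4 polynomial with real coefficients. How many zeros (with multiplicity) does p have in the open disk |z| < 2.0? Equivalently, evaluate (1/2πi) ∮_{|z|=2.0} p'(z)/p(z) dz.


The zeros of p are: 3, 3, 3, -1.
Their magnitudes are: 3, 3, 3, 1.
Zeros with |z| < R = 2.0: -1.
Count = 1.
By the argument principle, (1/2πi) ∮_{|z|=R} p'(z)/p(z) dz equals exactly this count.

Number of zeros inside |z| < 2.0: 1.


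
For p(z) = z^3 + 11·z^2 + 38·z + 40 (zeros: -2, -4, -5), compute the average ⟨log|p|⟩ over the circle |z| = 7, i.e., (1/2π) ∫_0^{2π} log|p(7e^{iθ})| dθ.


Zeros: -5, -4, -2; r = 7.
Inside |z| < r: -5, -4, -2. Outside (|z| ≥ r): ∅.
p(0) = 40, so log|p(0)| = log(40) = 3.6889.
Apply Jensen: I(r) = log|p(0)| + Σ_k log(r/|z_k|), summed over zeros inside |z| < r.
  log(r/|z_k|) for z_k = -2: log(7/2) = 1.2528
  log(r/|z_k|) for z_k = -4: log(7/4) = 0.5596
  log(r/|z_k|) for z_k = -5: log(7/5) = 0.3365
Sum over inside zeros: 2.1489.
I(r) = log|p(0)| + (inside sum) = 3.6889 + 2.1489 = 5.8377.
Closed form (all zeros inside, monic): I(r) = n·log(r) = 3·log(7) = 5.8377. ✓

I(r) ≈ 5.8377.


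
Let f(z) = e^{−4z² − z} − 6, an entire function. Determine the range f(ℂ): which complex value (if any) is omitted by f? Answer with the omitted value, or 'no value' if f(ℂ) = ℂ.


Little Picard bounds the complement of f(ℂ) to at most one point.
The exponent g(z) = −4z² − z is a nonconstant polynomial, hence surjective onto ℂ. So e^{g(z)} takes every value in {e^w : w ∈ ℂ} = ℂ ∖ {0}. Adding -6 shifts the range to ℂ ∖ {-6}. f omits exactly -6.

Omitted value: -6.


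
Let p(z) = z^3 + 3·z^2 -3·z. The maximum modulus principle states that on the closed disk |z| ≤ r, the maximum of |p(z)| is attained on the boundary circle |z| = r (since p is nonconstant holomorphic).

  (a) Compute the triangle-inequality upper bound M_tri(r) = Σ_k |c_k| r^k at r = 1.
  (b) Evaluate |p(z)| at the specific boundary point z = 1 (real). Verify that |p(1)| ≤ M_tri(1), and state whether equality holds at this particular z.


Coefficients: c_0 = 0, c_1 = -3, c_2 = 3, c_3 = 1. Radius r = 1.
Part (a). Triangle bound: M_tri(r) = Σ_k |c_k| r^k
  = |0|·1^0 + |-3|·1^1 + |3|·1^2 + |1|·1^3
  = 0 + 3 + 3 + 1 = 7.
This bounds M(r) := max_{|z|=r} |p(z)| from above; equality holds iff all terms c_k z^k can be made to align in phase at a single z on |z|=r.
Part (b). At z = 1 (real, on the circle |z| = r):
  p(1) = (0)·1^0 + (-3)·1^1 + (3)·1^2 + (1)·1^3 = 1.
  |p(1)| = 1.
Check: |p(1)| = 1 ≤ 7 = M_tri(1). ✓ Equality does not hold at z = 1 (the coefficients have mixed signs, so the terms do not all align in phase there).

M_tri(1) = 7; |p(1)| = 1; equality at z=1: no.


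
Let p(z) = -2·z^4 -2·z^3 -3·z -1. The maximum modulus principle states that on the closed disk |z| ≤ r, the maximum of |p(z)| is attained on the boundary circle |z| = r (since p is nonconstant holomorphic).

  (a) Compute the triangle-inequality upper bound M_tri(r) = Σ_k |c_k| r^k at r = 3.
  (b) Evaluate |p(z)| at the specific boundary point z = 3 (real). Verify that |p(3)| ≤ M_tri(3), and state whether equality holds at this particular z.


Coefficients: c_0 = -1, c_1 = -3, c_2 = 0, c_3 = -2, c_4 = -2. Radius r = 3.
Part (a). Triangle bound: M_tri(r) = Σ_k |c_k| r^k
  = |-1|·3^0 + |-3|·3^1 + |0|·3^2 + |-2|·3^3 + |-2|·3^4
  = 1 + 9 + 0 + 54 + 162 = 226.
This bounds M(r) := max_{|z|=r} |p(z)| from above; equality holds iff all terms c_k z^k can be made to align in phase at a single z on |z|=r.
Part (b). At z = 3 (real, on the circle |z| = r):
  p(3) = (-1)·3^0 + (-3)·3^1 + (0)·3^2 + (-2)·3^3 + (-2)·3^4 = -226.
  |p(3)| = 226.
Since all nonzero coefficients share the same sign, |p(3)| = 226 = M_tri(3); the triangle bound is attained at z = 3, so in fact M(r) = 226.

M_tri(3) = 226; |p(3)| = 226; equality at z=3: yes.


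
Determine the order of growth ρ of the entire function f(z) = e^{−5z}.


|e^{−5z}| = e^{Re(-5·z) + 0} ≤ e^{5|z|^1 + 0} = e^{5r^1 + 0} on |z| = r, so ρ ≤ 1. Choosing z on |z|=r so that -5·z is real positive (always possible by picking arg z appropriately) gives |f(z)| = e^{5r^1 + 0}, matching the bound. The additive constant 0 does not affect log log M(r) ~ 1·log r. Hence ρ = 1.
Therefore ρ = 1.

Order ρ = 1.


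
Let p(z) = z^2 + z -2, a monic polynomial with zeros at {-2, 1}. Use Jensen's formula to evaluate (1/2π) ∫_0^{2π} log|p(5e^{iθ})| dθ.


Zeros: -2, 1; r = 5.
Inside |z| < r: -2, 1. Outside (|z| ≥ r): ∅.
p(0) = -2, so log|p(0)| = log(2) = 0.6931.
Apply Jensen: I(r) = log|p(0)| + Σ_k log(r/|z_k|), summed over zeros inside |z| < r.
  log(r/|z_k|) for z_k = -2: log(5/2) = 0.9163
  log(r/|z_k|) for z_k = 1: log(5/1) = 1.6094
Sum over inside zeros: 2.5257.
I(r) = log|p(0)| + (inside sum) = 0.6931 + 2.5257 = 3.2189.
Closed form (all zeros inside, monic): I(r) = n·log(r) = 2·log(5) = 3.2189. ✓

I(r) ≈ 3.2189.


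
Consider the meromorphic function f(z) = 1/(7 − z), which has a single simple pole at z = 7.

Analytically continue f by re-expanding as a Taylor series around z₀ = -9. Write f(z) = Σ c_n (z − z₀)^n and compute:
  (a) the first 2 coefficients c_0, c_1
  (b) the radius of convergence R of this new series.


Let w = z − z₀, so z = z₀ + w.
Then 7 − z = 7 − (z₀ + w) = (7 − z₀) − w = 16 − w.
f(z) = 1/(16 − w) = (1/(16)) · 1/(1 − w/(16)) = Σ_{n≥0} w^n / (16)^(n+1).
So c_n = 1/(16)^(n+1):
  c_0 = 1/(16)^1 = 1/16.
  c_1 = 1/(16)^2 = 1/256.
The series is valid for |w/d| < 1, i.e. |z − z₀| < |d|.
Radius of convergence: R = |7 − z₀| = |16| = 16 (distance from z₀ to the singularity z = 7).

c_0 = 1/16, c_1 = 1/256; R = 16.


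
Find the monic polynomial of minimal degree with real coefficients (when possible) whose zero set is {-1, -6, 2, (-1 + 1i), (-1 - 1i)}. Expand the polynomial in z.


The polynomial is p(z) = ∏_{α ∈ S} (z − α), where S = {-1, -6, 2, (-1 + 1i), (-1 - 1i)}.
Expanding the product yields: p(z) = z^5 + 7·z^4 + 4·z^3 -18·z^2 -40·z -24.
Note conjugate pairs combine to real quadratics: (z − (-1+1i))(z − (-1−1i)) = z² + 2z + 2.
The resulting polynomial has degree 5 and real coefficients as required.

p(z) = z^5 + 7·z^4 + 4·z^3 -18·z^2 -40·z -24.


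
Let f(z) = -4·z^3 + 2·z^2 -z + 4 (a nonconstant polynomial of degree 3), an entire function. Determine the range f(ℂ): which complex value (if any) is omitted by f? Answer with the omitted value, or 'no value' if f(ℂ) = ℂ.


Little Picard bounds the complement of f(ℂ) to at most one point.
For every w ∈ ℂ, the equation p(z) − w = 0 is a nonconstant polynomial in z and hence has at least one root by the fundamental theorem of algebra. So p is surjective onto ℂ, omitting no value.

Omitted value: no value.


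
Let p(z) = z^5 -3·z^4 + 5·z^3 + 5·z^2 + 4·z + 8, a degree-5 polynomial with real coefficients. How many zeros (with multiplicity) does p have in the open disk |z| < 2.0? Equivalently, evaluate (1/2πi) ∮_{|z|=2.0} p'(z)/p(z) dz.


The zeros of p are: -1, (2 + 2i), (2 - 2i), (0 + 1i), (0 - 1i).
Their magnitudes are: 1, 2.828, 2.828, 1, 1.
Zeros with |z| < R = 2.0: -1, (0 + 1i), (0 - 1i).
Count = 3.
By the argument principle, (1/2πi) ∮_{|z|=R} p'(z)/p(z) dz equals exactly this count.

Number of zeros inside |z| < 2.0: 3.


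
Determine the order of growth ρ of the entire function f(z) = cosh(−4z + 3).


cosh(w) is a linear combination of e^{iw} and e^{−iw} (or e^w, e^{−w} in the hyperbolic case), so |cosh(w)| ≤ e^{|w|}. With w = −4z + 3, |w| ≤ 4|z| + 3 = 4r + 3 on |z| = r, giving M(r) ≤ e^{4r + 3}, so ρ ≤ 1. On a suitable ray (z = it for sin/cos; z = t for sinh/cosh, t real → ∞), |cosh(−4z + 3)| grows like e^{4|t|}/2, so ρ ≥ 1. Hence ρ = 1.
Therefore ρ = 1.

Order ρ = 1.


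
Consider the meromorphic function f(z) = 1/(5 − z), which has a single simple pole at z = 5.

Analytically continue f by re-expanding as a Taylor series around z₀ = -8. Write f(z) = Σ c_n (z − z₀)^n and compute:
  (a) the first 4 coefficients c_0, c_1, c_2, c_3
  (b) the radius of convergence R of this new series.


Let w = z − z₀, so z = z₀ + w.
Then 5 − z = 5 − (z₀ + w) = (5 − z₀) − w = 13 − w.
f(z) = 1/(13 − w) = (1/(13)) · 1/(1 − w/(13)) = Σ_{n≥0} w^n / (13)^(n+1).
So c_n = 1/(13)^(n+1):
  c_0 = 1/(13)^1 = 1/13.
  c_1 = 1/(13)^2 = 1/169.
  c_2 = 1/(13)^3 = 1/2197.
  c_3 = 1/(13)^4 = 1/28561.
The series is valid for |w/d| < 1, i.e. |z − z₀| < |d|.
Radius of convergence: R = |5 − z₀| = |13| = 13 (distance from z₀ to the singularity z = 5).

c_0 = 1/13, c_1 = 1/169, c_2 = 1/2197, c_3 = 1/28561; R = 13.


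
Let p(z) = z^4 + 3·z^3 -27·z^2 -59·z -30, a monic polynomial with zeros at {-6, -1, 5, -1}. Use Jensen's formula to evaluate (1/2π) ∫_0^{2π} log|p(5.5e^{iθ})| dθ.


Zeros: -6, -1, -1, 5; r = 5.5.
Inside |z| < r: -1, -1, 5. Outside (|z| ≥ r): -6.
p(0) = -30, so log|p(0)| = log(30) = 3.4012.
Apply Jensen: I(r) = log|p(0)| + Σ_k log(r/|z_k|), summed over zeros inside |z| < r.
  log(r/|z_k|) for z_k = -1: log(5.5/1) = 1.7047
  log(r/|z_k|) for z_k = 5: log(5.5/5) = 0.0953
  log(r/|z_k|) for z_k = -1: log(5.5/1) = 1.7047
  Outside zeros (-6) contribute nothing to the Jensen sum.
Sum over inside zeros: 3.5048.
I(r) = log|p(0)| + (inside sum) = 3.4012 + 3.5048 = 6.9060.
Note: since some zeros are outside |z| ≤ r, the simplified n·log(r) form does NOT apply — only the inside zeros contribute.

I(r) ≈ 6.9060.


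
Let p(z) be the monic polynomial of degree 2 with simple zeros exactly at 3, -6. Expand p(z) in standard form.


The polynomial is p(z) = ∏_{α ∈ S} (z − α), where S = {3, -6}.
Expanding the product yields: p(z) = z^2 + 3·z -18.
The resulting polynomial has degree 2 and real coefficients as required.

p(z) = z^2 + 3·z -18.


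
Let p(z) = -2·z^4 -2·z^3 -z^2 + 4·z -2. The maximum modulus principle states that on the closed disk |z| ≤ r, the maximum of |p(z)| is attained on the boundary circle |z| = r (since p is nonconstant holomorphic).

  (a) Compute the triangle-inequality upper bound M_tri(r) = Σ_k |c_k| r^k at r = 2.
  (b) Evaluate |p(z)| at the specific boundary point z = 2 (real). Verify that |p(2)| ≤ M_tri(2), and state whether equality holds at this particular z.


Coefficients: c_0 = -2, c_1 = 4, c_2 = -1, c_3 = -2, c_4 = -2. Radius r = 2.
Part (a). Triangle bound: M_tri(r) = Σ_k |c_k| r^k
  = |-2|·2^0 + |4|·2^1 + |-1|·2^2 + |-2|·2^3 + |-2|·2^4
  = 2 + 8 + 4 + 16 + 32 = 62.
This bounds M(r) := max_{|z|=r} |p(z)| from above; equality holds iff all terms c_k z^k can be made to align in phase at a single z on |z|=r.
Part (b). At z = 2 (real, on the circle |z| = r):
  p(2) = (-2)·2^0 + (4)·2^1 + (-1)·2^2 + (-2)·2^3 + (-2)·2^4 = -46.
  |p(2)| = 46.
Check: |p(2)| = 46 ≤ 62 = M_tri(2). ✓ Equality does not hold at z = 2 (the coefficients have mixed signs, so the terms do not all align in phase there).

M_tri(2) = 62; |p(2)| = 46; equality at z=2: no.


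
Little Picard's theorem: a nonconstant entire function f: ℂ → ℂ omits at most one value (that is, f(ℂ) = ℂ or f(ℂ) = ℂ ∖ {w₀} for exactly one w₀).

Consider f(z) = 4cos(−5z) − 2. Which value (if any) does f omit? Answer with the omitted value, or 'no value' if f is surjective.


Little Picard bounds the complement of f(ℂ) to at most one point.
cos is entire and surjective onto ℂ: for every w ∈ ℂ, cos(ζ) = w has a solution ζ ∈ ℂ (e.g., via the complex inverse arccos). With ζ = −5z this gives z = ζ/(-5). Then 4·cos(−5z) takes every value in 4·ℂ = ℂ, and adding -2 is a bijection of ℂ. So f is surjective and omits no value. (Note: only on the real line is cos bounded by [−1, 1].)

Omitted value: no value.


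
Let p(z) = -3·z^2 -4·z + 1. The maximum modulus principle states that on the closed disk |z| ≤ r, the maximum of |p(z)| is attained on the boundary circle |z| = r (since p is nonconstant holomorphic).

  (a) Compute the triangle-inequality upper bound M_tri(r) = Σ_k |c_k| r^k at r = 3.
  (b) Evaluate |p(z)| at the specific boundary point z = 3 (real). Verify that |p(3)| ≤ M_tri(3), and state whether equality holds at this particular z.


Coefficients: c_0 = 1, c_1 = -4, c_2 = -3. Radius r = 3.
Part (a). Triangle bound: M_tri(r) = Σ_k |c_k| r^k
  = |1|·3^0 + |-4|·3^1 + |-3|·3^2
  = 1 + 12 + 27 = 40.
This bounds M(r) := max_{|z|=r} |p(z)| from above; equality holds iff all terms c_k z^k can be made to align in phase at a single z on |z|=r.
Part (b). At z = 3 (real, on the circle |z| = r):
  p(3) = (1)·3^0 + (-4)·3^1 + (-3)·3^2 = -38.
  |p(3)| = 38.
Check: |p(3)| = 38 ≤ 40 = M_tri(3). ✓ Equality does not hold at z = 3 (the coefficients have mixed signs, so the terms do not all align in phase there).

M_tri(3) = 40; |p(3)| = 38; equality at z=3: no.


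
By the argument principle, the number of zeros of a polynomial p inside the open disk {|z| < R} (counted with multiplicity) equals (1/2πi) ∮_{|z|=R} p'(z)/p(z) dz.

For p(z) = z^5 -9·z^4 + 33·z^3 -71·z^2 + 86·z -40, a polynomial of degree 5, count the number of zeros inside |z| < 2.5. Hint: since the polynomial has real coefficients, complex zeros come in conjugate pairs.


The zeros of p are: (1 + 2i), (1 - 2i), 1, 2, 4.
Their magnitudes are: 2.236, 2.236, 1, 2, 4.
Zeros with |z| < R = 2.5: (1 + 2i), (1 - 2i), 1, 2.
Count = 4.
By the argument principle, (1/2πi) ∮_{|z|=R} p'(z)/p(z) dz equals exactly this count.

Number of zeros inside |z| < 2.5: 4.


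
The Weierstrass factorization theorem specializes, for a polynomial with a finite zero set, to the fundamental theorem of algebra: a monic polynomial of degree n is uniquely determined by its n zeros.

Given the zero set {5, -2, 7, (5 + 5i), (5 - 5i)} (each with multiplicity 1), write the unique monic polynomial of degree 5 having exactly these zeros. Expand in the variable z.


The polynomial is p(z) = ∏_{α ∈ S} (z − α), where S = {5, -2, 7, (5 + 5i), (5 - 5i)}.
Expanding the product yields: p(z) = z^5 -20·z^4 + 161·z^3 -540·z^2 -150·z + 3500.
Note conjugate pairs combine to real quadratics: (z − (5+5i))(z − (5−5i)) = z² − 10z + 50.
The resulting polynomial has degree 5 and real coefficients as required.

p(z) = z^5 -20·z^4 + 161·z^3 -540·z^2 -150·z + 3500.


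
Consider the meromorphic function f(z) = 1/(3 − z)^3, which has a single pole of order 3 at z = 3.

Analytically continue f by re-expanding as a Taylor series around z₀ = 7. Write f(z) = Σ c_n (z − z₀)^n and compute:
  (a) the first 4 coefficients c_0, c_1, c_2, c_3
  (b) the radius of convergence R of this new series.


Let w = z − z₀, so z = z₀ + w.
Then 3 − z = 3 − (z₀ + w) = (3 − z₀) − w = -4 − w.
f(z) = 1/(-4 − w)^3 = (1/(-4)^3) · (1 − w/(-4))^{−3}.
By the binomial series (1−u)^{−3} = Σ_{n≥0} C(n+2, 2) u^n for |u|<1, with u = w/(-4):
  c_n = C(n+2, 2) / (-4)^(n+3).
  c_0 = 1/(-4)^3 = -1/64.
  c_1 = 3/(-4)^4 = 3/256.
  c_2 = 6/(-4)^5 = -3/512.
  c_3 = 10/(-4)^6 = 5/2048.
The series is valid for |w/d| < 1, i.e. |z − z₀| < |d|.
Radius of convergence: R = |3 − z₀| = |-4| = 4 (distance from z₀ to the singularity z = 3).

c_0 = -1/64, c_1 = 3/256, c_2 = -3/512, c_3 = 5/2048; R = 4.


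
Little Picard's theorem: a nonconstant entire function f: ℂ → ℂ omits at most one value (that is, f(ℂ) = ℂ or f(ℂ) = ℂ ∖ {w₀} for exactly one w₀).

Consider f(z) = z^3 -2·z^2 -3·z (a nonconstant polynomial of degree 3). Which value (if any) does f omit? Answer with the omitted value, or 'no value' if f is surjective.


Little Picard bounds the complement of f(ℂ) to at most one point.
For every w ∈ ℂ, the equation p(z) − w = 0 is a nonconstant polynomial in z and hence has at least one root by the fundamental theorem of algebra. So p is surjective onto ℂ, omitting no value.

Omitted value: no value.


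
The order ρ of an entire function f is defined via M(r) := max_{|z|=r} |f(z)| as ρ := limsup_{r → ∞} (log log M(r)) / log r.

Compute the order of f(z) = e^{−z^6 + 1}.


|e^{−z^6 + 1}| = e^{Re(-1·z^6) + 1} ≤ e^{1|z|^6 + 1} = e^{1r^6 + 1} on |z| = r, so ρ ≤ 6. Choosing z on |z|=r so that -1·z^6 is real positive (always possible by picking arg z appropriately) gives |f(z)| = e^{1r^6 + 1}, matching the bound. The additive constant 1 does not affect log log M(r) ~ 6·log r. Hence ρ = 6.
Therefore ρ = 6.

Order ρ = 6.


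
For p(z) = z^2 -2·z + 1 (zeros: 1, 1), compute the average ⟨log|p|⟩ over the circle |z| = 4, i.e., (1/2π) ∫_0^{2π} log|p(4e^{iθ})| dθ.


Zeros: 1, 1; r = 4.
Inside |z| < r: 1, 1. Outside (|z| ≥ r): ∅.
p(0) = 1, so log|p(0)| = log(1) = 0.0000.
Apply Jensen: I(r) = log|p(0)| + Σ_k log(r/|z_k|), summed over zeros inside |z| < r.
  log(r/|z_k|) for z_k = 1: log(4/1) = 1.3863
  log(r/|z_k|) for z_k = 1: log(4/1) = 1.3863
Sum over inside zeros: 2.7726.
I(r) = log|p(0)| + (inside sum) = 0.0000 + 2.7726 = 2.7726.
Closed form (all zeros inside, monic): I(r) = n·log(r) = 2·log(4) = 2.7726. ✓

I(r) ≈ 2.7726.


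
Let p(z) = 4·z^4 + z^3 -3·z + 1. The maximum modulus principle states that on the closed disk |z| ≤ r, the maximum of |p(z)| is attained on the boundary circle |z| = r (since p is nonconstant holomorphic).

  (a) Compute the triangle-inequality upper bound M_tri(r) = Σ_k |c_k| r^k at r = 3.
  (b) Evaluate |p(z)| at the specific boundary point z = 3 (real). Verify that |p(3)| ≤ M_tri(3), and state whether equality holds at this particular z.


Coefficients: c_0 = 1, c_1 = -3, c_2 = 0, c_3 = 1, c_4 = 4. Radius r = 3.
Part (a). Triangle bound: M_tri(r) = Σ_k |c_k| r^k
  = |1|·3^0 + |-3|·3^1 + |0|·3^2 + |1|·3^3 + |4|·3^4
  = 1 + 9 + 0 + 27 + 324 = 361.
This bounds M(r) := max_{|z|=r} |p(z)| from above; equality holds iff all terms c_k z^k can be made to align in phase at a single z on |z|=r.
Part (b). At z = 3 (real, on the circle |z| = r):
  p(3) = (1)·3^0 + (-3)·3^1 + (0)·3^2 + (1)·3^3 + (4)·3^4 = 343.
  |p(3)| = 343.
Check: |p(3)| = 343 ≤ 361 = M_tri(3). ✓ Equality does not hold at z = 3 (the coefficients have mixed signs, so the terms do not all align in phase there).

M_tri(3) = 361; |p(3)| = 343; equality at z=3: no.


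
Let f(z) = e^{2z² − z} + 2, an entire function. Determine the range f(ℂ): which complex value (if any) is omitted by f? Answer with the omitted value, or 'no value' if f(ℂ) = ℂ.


Little Picard bounds the complement of f(ℂ) to at most one point.
The exponent g(z) = 2z² − z is a nonconstant polynomial, hence surjective onto ℂ. So e^{g(z)} takes every value in {e^w : w ∈ ℂ} = ℂ ∖ {0}. Adding 2 shifts the range to ℂ ∖ {2}. f omits exactly 2.

Omitted value: 2.


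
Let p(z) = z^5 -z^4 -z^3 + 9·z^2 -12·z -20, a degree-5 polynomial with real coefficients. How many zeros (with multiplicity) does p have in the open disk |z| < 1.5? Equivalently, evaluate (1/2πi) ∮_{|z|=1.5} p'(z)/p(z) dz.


The zeros of p are: -1, -2, 2, (1 + 2i), (1 - 2i).
Their magnitudes are: 1, 2, 2, 2.236, 2.236.
Zeros with |z| < R = 1.5: -1.
Count = 1.
By the argument principle, (1/2πi) ∮_{|z|=R} p'(z)/p(z) dz equals exactly this count.

Number of zeros inside |z| < 1.5: 1.


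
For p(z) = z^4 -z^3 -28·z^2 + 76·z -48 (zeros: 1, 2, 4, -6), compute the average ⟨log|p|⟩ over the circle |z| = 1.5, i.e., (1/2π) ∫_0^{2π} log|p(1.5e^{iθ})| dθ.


Zeros: -6, 1, 2, 4; r = 1.5.
Inside |z| < r: 1. Outside (|z| ≥ r): -6, 2, 4.
p(0) = -48, so log|p(0)| = log(48) = 3.8712.
Apply Jensen: I(r) = log|p(0)| + Σ_k log(r/|z_k|), summed over zeros inside |z| < r.
  log(r/|z_k|) for z_k = 1: log(1.5/1) = 0.4055
  Outside zeros (-6, 2, 4) contribute nothing to the Jensen sum.
Sum over inside zeros: 0.4055.
I(r) = log|p(0)| + (inside sum) = 3.8712 + 0.4055 = 4.2767.
Note: since some zeros are outside |z| ≤ r, the simplified n·log(r) form does NOT apply — only the inside zeros contribute.

I(r) ≈ 4.2767.


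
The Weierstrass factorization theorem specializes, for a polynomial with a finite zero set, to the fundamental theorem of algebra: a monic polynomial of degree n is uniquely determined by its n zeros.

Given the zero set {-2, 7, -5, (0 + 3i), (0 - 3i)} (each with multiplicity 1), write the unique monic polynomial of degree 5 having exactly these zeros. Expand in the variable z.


The polynomial is p(z) = ∏_{α ∈ S} (z − α), where S = {-2, 7, -5, (0 + 3i), (0 - 3i)}.
Expanding the product yields: p(z) = z^5 -30·z^3 -70·z^2 -351·z -630.
Note conjugate pairs combine to real quadratics: (z − (0+3i))(z − (0−3i)) = z² + 9.
The resulting polynomial has degree 5 and real coefficients as required.

p(z) = z^5 -30·z^3 -70·z^2 -351·z -630.


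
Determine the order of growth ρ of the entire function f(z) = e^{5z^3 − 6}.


|e^{5z^3 − 6}| = e^{Re(5·z^3) + -6} ≤ e^{5|z|^3 + -6} = e^{5r^3 + -6} on |z| = r, so ρ ≤ 3. Choosing z on |z|=r so that 5·z^3 is real positive (always possible by picking arg z appropriately) gives |f(z)| = e^{5r^3 + -6}, matching the bound. The additive constant -6 does not affect log log M(r) ~ 3·log r. Hence ρ = 3.
Therefore ρ = 3.

Order ρ = 3.


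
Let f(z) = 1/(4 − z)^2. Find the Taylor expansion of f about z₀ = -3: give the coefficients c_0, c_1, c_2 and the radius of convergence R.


Let w = z − z₀, so z = z₀ + w.
Then 4 − z = 4 − (z₀ + w) = (4 − z₀) − w = 7 − w.
f(z) = 1/(7 − w)^2 = (1/(7)^2) · (1 − w/(7))^{−2}.
By the binomial series (1−u)^{−2} = Σ_{n≥0} C(n+1, 1) u^n for |u|<1, with u = w/(7):
  c_n = C(n+1, 1) / (7)^(n+2).
  c_0 = 1/(7)^2 = 1/49.
  c_1 = 2/(7)^3 = 2/343.
  c_2 = 3/(7)^4 = 3/2401.
The series is valid for |w/d| < 1, i.e. |z − z₀| < |d|.
Radius of convergence: R = |4 − z₀| = |7| = 7 (distance from z₀ to the singularity z = 4).

c_0 = 1/49, c_1 = 2/343, c_2 = 3/2401; R = 7.


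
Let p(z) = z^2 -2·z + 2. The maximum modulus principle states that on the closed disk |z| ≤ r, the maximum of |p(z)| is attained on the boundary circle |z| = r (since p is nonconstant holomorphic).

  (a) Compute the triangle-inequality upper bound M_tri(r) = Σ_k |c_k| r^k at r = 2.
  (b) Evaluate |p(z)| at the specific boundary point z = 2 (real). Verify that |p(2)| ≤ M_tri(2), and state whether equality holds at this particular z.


Coefficients: c_0 = 2, c_1 = -2, c_2 = 1. Radius r = 2.
Part (a). Triangle bound: M_tri(r) = Σ_k |c_k| r^k
  = |2|·2^0 + |-2|·2^1 + |1|·2^2
  = 2 + 4 + 4 = 10.
This bounds M(r) := max_{|z|=r} |p(z)| from above; equality holds iff all terms c_k z^k can be made to align in phase at a single z on |z|=r.
Part (b). At z = 2 (real, on the circle |z| = r):
  p(2) = (2)·2^0 + (-2)·2^1 + (1)·2^2 = 2.
  |p(2)| = 2.
Check: |p(2)| = 2 ≤ 10 = M_tri(2). ✓ Equality does not hold at z = 2 (the coefficients have mixed signs, so the terms do not all align in phase there).

M_tri(2) = 10; |p(2)| = 2; equality at z=2: no.


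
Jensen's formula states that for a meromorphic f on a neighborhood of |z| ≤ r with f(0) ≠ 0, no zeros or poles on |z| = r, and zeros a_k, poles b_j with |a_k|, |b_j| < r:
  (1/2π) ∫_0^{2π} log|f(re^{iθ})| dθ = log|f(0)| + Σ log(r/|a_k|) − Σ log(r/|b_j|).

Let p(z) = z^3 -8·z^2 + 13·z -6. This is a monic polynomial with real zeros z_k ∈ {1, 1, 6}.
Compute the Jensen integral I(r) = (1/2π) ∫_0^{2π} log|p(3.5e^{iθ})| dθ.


Zeros: 1, 1, 6; r = 3.5.
Inside |z| < r: 1, 1. Outside (|z| ≥ r): 6.
p(0) = -6, so log|p(0)| = log(6) = 1.7918.
Apply Jensen: I(r) = log|p(0)| + Σ_k log(r/|z_k|), summed over zeros inside |z| < r.
  log(r/|z_k|) for z_k = 1: log(3.5/1) = 1.2528
  log(r/|z_k|) for z_k = 1: log(3.5/1) = 1.2528
  Outside zeros (6) contribute nothing to the Jensen sum.
Sum over inside zeros: 2.5055.
I(r) = log|p(0)| + (inside sum) = 1.7918 + 2.5055 = 4.2973.
Note: since some zeros are outside |z| ≤ r, the simplified n·log(r) form does NOT apply — only the inside zeros contribute.

I(r) ≈ 4.2973.


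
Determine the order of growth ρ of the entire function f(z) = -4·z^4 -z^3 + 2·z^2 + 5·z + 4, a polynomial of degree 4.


|f(z)| ≤ Σ|c_k|·r^k = O(r^4) as r → ∞. Polynomial growth is O(e^{r^ε}) for every ε > 0 (since r^4/e^{r^ε} → 0), so ρ ≤ ε for all ε > 0, i.e. ρ = 0. Every nonconstant polynomial has order 0.
Therefore ρ = 0.

Order ρ = 0.


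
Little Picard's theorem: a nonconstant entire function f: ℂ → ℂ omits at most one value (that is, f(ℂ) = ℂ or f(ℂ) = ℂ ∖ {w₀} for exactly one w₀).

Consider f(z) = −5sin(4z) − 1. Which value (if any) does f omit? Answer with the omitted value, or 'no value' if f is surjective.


Little Picard bounds the complement of f(ℂ) to at most one point.
sin is entire and surjective onto ℂ: for every w ∈ ℂ, sin(ζ) = w has a solution ζ ∈ ℂ (e.g., via the complex inverse arcsin). With ζ = 4z this gives z = ζ/(4). Then -5·sin(4z) takes every value in -5·ℂ = ℂ, and adding -1 is a bijection of ℂ. So f is surjective and omits no value. (Note: only on the real line is sin bounded by [−1, 1].)

Omitted value: no value.


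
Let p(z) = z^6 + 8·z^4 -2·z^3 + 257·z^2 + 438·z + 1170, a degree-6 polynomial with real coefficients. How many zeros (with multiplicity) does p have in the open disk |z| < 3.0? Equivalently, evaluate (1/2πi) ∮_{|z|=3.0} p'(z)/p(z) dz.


The zeros of p are: (-1 + 2i), (-1 - 2i), (3 + 3i), (3 - 3i), (-2 + 3i), (-2 - 3i).
Their magnitudes are: 2.236, 2.236, 4.243, 4.243, 3.606, 3.606.
Zeros with |z| < R = 3.0: (-1 + 2i), (-1 - 2i).
Count = 2.
By the argument principle, (1/2πi) ∮_{|z|=R} p'(z)/p(z) dz equals exactly this count.

Number of zeros inside |z| < 3.0: 2.


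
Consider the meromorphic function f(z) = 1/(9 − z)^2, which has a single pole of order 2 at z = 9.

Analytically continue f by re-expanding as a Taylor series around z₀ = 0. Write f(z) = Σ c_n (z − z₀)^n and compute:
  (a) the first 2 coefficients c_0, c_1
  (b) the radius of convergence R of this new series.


Let w = z − z₀, so z = z₀ + w.
Then 9 − z = 9 − (z₀ + w) = (9 − z₀) − w = 9 − w.
f(z) = 1/(9 − w)^2 = (1/(9)^2) · (1 − w/(9))^{−2}.
By the binomial series (1−u)^{−2} = Σ_{n≥0} C(n+1, 1) u^n for |u|<1, with u = w/(9):
  c_n = C(n+1, 1) / (9)^(n+2).
  c_0 = 1/(9)^2 = 1/81.
  c_1 = 2/(9)^3 = 2/729.
The series is valid for |w/d| < 1, i.e. |z − z₀| < |d|.
Radius of convergence: R = |9 − z₀| = |9| = 9 (distance from z₀ to the singularity z = 9).

c_0 = 1/81, c_1 = 2/729; R = 9.


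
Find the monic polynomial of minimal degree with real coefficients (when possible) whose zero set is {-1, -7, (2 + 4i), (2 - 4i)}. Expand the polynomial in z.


The polynomial is p(z) = ∏_{α ∈ S} (z − α), where S = {-1, -7, (2 + 4i), (2 - 4i)}.
Expanding the product yields: p(z) = z^4 + 4·z^3 -5·z^2 + 132·z + 140.
Note conjugate pairs combine to real quadratics: (z − (2+4i))(z − (2−4i)) = z² − 4z + 20.
The resulting polynomial has degree 4 and real coefficients as required.

p(z) = z^4 + 4·z^3 -5·z^2 + 132·z + 140.


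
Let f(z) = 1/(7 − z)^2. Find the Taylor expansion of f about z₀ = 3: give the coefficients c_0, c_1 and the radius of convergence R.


Let w = z − z₀, so z = z₀ + w.
Then 7 − z = 7 − (z₀ + w) = (7 − z₀) − w = 4 − w.
f(z) = 1/(4 − w)^2 = (1/(4)^2) · (1 − w/(4))^{−2}.
By the binomial series (1−u)^{−2} = Σ_{n≥0} C(n+1, 1) u^n for |u|<1, with u = w/(4):
  c_n = C(n+1, 1) / (4)^(n+2).
  c_0 = 1/(4)^2 = 1/16.
  c_1 = 2/(4)^3 = 1/32.
The series is valid for |w/d| < 1, i.e. |z − z₀| < |d|.
Radius of convergence: R = |7 − z₀| = |4| = 4 (distance from z₀ to the singularity z = 7).

c_0 = 1/16, c_1 = 1/32; R = 4.


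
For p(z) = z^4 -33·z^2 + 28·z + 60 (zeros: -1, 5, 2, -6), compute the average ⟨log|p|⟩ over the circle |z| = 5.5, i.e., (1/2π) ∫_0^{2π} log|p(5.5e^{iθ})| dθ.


Zeros: -6, -1, 2, 5; r = 5.5.
Inside |z| < r: -1, 2, 5. Outside (|z| ≥ r): -6.
p(0) = 60, so log|p(0)| = log(60) = 4.0943.
Apply Jensen: I(r) = log|p(0)| + Σ_k log(r/|z_k|), summed over zeros inside |z| < r.
  log(r/|z_k|) for z_k = -1: log(5.5/1) = 1.7047
  log(r/|z_k|) for z_k = 5: log(5.5/5) = 0.0953
  log(r/|z_k|) for z_k = 2: log(5.5/2) = 1.0116
  Outside zeros (-6) contribute nothing to the Jensen sum.
Sum over inside zeros: 2.8117.
I(r) = log|p(0)| + (inside sum) = 4.0943 + 2.8117 = 6.9060.
Note: since some zeros are outside |z| ≤ r, the simplified n·log(r) form does NOT apply — only the inside zeros contribute.

I(r) ≈ 6.9060.


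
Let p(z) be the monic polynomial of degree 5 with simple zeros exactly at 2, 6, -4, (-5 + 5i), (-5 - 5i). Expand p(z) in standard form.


The polynomial is p(z) = ∏_{α ∈ S} (z − α), where S = {2, 6, -4, (-5 + 5i), (-5 - 5i)}.
Expanding the product yields: p(z) = z^5 + 6·z^4 -10·z^3 -352·z^2 -520·z + 2400.
Note conjugate pairs combine to real quadratics: (z − (-5+5i))(z − (-5−5i)) = z² + 10z + 50.
The resulting polynomial has degree 5 and real coefficients as required.

p(z) = z^5 + 6·z^4 -10·z^3 -352·z^2 -520·z + 2400.


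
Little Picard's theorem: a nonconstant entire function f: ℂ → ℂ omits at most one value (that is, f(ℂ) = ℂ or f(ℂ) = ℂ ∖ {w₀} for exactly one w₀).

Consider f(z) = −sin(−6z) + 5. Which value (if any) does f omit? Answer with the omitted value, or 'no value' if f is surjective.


Little Picard bounds the complement of f(ℂ) to at most one point.
sin is entire and surjective onto ℂ: for every w ∈ ℂ, sin(ζ) = w has a solution ζ ∈ ℂ (e.g., via the complex inverse arcsin). With ζ = −6z this gives z = ζ/(-6). Then -1·sin(−6z) takes every value in -1·ℂ = ℂ, and adding 5 is a bijection of ℂ. So f is surjective and omits no value. (Note: only on the real line is sin bounded by [−1, 1].)

Omitted value: no value.


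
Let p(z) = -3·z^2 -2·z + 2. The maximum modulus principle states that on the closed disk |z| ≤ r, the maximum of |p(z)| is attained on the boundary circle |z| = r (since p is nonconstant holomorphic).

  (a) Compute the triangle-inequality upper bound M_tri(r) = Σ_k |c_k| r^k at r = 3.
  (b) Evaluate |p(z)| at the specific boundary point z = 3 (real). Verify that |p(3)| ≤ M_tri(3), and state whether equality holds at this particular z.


Coefficients: c_0 = 2, c_1 = -2, c_2 = -3. Radius r = 3.
Part (a). Triangle bound: M_tri(r) = Σ_k |c_k| r^k
  = |2|·3^0 + |-2|·3^1 + |-3|·3^2
  = 2 + 6 + 27 = 35.
This bounds M(r) := max_{|z|=r} |p(z)| from above; equality holds iff all terms c_k z^k can be made to align in phase at a single z on |z|=r.
Part (b). At z = 3 (real, on the circle |z| = r):
  p(3) = (2)·3^0 + (-2)·3^1 + (-3)·3^2 = -31.
  |p(3)| = 31.
Check: |p(3)| = 31 ≤ 35 = M_tri(3). ✓ Equality does not hold at z = 3 (the coefficients have mixed signs, so the terms do not all align in phase there).

M_tri(3) = 35; |p(3)| = 31; equality at z=3: no.


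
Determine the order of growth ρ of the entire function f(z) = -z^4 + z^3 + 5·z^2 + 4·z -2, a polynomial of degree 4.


|f(z)| ≤ Σ|c_k|·r^k = O(r^4) as r → ∞. Polynomial growth is O(e^{r^ε}) for every ε > 0 (since r^4/e^{r^ε} → 0), so ρ ≤ ε for all ε > 0, i.e. ρ = 0. Every nonconstant polynomial has order 0.
Therefore ρ = 0.

Order ρ = 0.


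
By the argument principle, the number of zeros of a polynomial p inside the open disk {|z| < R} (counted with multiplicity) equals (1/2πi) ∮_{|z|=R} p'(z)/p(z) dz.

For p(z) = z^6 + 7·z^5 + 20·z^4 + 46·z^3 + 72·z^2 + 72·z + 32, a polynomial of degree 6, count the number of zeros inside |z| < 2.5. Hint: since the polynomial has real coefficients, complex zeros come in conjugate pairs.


The zeros of p are: (0 + 2i), (0 - 2i), -4, (-1 + 1i), (-1 - 1i), -1.
Their magnitudes are: 2, 2, 4, 1.414, 1.414, 1.
Zeros with |z| < R = 2.5: (0 + 2i), (0 - 2i), (-1 + 1i), (-1 - 1i), -1.
Count = 5.
By the argument principle, (1/2πi) ∮_{|z|=R} p'(z)/p(z) dz equals exactly this count.

Number of zeros inside |z| < 2.5: 5.


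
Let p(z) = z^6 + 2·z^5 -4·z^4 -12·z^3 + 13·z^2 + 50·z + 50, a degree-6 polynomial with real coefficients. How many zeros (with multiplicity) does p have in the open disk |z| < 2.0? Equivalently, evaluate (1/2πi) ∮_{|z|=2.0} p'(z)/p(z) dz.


The zeros of p are: (2 + 1i), (2 - 1i), (-1 + 1i), (-1 - 1i), (-2 + 1i), (-2 - 1i).
Their magnitudes are: 2.236, 2.236, 1.414, 1.414, 2.236, 2.236.
Zeros with |z| < R = 2.0: (-1 + 1i), (-1 - 1i).
Count = 2.
By the argument principle, (1/2πi) ∮_{|z|=R} p'(z)/p(z) dz equals exactly this count.

Number of zeros inside |z| < 2.0: 2.


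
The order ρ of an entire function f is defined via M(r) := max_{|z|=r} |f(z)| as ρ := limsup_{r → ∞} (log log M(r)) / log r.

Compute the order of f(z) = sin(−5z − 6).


sin(w) is a linear combination of e^{iw} and e^{−iw} (or e^w, e^{−w} in the hyperbolic case), so |sin(w)| ≤ e^{|w|}. With w = −5z − 6, |w| ≤ 5|z| + 6 = 5r + 6 on |z| = r, giving M(r) ≤ e^{5r + 6}, so ρ ≤ 1. On a suitable ray (z = it for sin/cos; z = t for sinh/cosh, t real → ∞), |sin(−5z − 6)| grows like e^{5|t|}/2, so ρ ≥ 1. Hence ρ = 1.
Therefore ρ = 1.

Order ρ = 1.


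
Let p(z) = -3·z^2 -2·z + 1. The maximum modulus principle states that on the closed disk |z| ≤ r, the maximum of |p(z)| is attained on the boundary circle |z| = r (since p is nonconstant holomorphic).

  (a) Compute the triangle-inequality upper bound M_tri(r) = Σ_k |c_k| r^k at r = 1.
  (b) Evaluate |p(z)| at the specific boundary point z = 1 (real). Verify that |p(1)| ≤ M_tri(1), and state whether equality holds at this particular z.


Coefficients: c_0 = 1, c_1 = -2, c_2 = -3. Radius r = 1.
Part (a). Triangle bound: M_tri(r) = Σ_k |c_k| r^k
  = |1|·1^0 + |-2|·1^1 + |-3|·1^2
  = 1 + 2 + 3 = 6.
This bounds M(r) := max_{|z|=r} |p(z)| from above; equality holds iff all terms c_k z^k can be made to align in phase at a single z on |z|=r.
Part (b). At z = 1 (real, on the circle |z| = r):
  p(1) = (1)·1^0 + (-2)·1^1 + (-3)·1^2 = -4.
  |p(1)| = 4.
Check: |p(1)| = 4 ≤ 6 = M_tri(1). ✓ Equality does not hold at z = 1 (the coefficients have mixed signs, so the terms do not all align in phase there).

M_tri(1) = 6; |p(1)| = 4; equality at z=1: no.


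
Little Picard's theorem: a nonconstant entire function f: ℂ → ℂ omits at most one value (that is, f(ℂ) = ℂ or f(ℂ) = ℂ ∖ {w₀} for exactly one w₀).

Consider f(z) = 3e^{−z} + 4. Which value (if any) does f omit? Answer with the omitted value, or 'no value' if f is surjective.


Little Picard bounds the complement of f(ℂ) to at most one point.
e^{−z} is never zero on ℂ, so 3·e^{−z} takes every value in ℂ ∖ {0}. Adding 4 shifts the range to ℂ ∖ {4}. Thus f omits exactly the value 4.

Omitted value: 4.


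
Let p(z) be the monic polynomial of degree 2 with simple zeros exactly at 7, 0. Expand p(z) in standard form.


The polynomial is p(z) = ∏_{α ∈ S} (z − α), where S = {7, 0}.
Expanding the product yields: p(z) = z^2 -7·z.
The resulting polynomial has degree 2 and real coefficients as required.

p(z) = z^2 -7·z.
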